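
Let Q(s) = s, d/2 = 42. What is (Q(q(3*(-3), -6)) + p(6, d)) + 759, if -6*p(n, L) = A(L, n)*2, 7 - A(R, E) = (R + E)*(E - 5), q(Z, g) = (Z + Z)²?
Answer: 3332/3 ≈ 1110.7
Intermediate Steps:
d = 84 (d = 2*42 = 84)
q(Z, g) = 4*Z² (q(Z, g) = (2*Z)² = 4*Z²)
A(R, E) = 7 - (-5 + E)*(E + R) (A(R, E) = 7 - (R + E)*(E - 5) = 7 - (E + R)*(-5 + E) = 7 - (-5 + E)*(E + R))
p(n, L) = -7/3 - 5*L/3 - 5*n/3 + n²/3 + L*n/3 (p(n, L) = -(7 - n² + 5*n + 5*L - n*L)*2/6 = -(7 - n² + 5*n + 5*L - L*n)*2/6 = -(7 - n² + 5*L + 5*n - L*n)*2/6 = -(14 - 2*n² + 10*L + 10*n - 2*L*n)/6 = -7/3 - 5*L/3 - 5*n/3 + n²/3 + L*n/3)
(Q(q(3*(-3), -6)) + p(6, d)) + 759 = (4*(3*(-3))² + (-7/3 - 5/3*84 - 5/3*6 + (⅓)*6² + (⅓)*84*6)) + 759 = (4*(-9)² + (-7/3 - 140 - 10 + (⅓)*36 + 168)) + 759 = (4*81 + (-7/3 - 140 - 10 + 12 + 168)) + 759 = (324 + 83/3) + 759 = 1055/3 + 759 = 3332/3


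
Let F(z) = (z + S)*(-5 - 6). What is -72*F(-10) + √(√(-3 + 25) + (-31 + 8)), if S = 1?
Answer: -7128 + I*√(23 - √22) ≈ -7128.0 + 4.279*I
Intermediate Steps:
F(z) = -11 - 11*z (F(z) = (z + 1)*(-5 - 6) = (1 + z)*(-11) = -11 - 11*z)
-72*F(-10) + √(√(-3 + 25) + (-31 + 8)) = -72*(-11 - 11*(-10)) + √(√(-3 + 25) + (-31 + 8)) = -72*(-11 + 110) + √(√22 - 23) = -72*99 + √(-23 + √22) = -7128 + √(-23 + √22)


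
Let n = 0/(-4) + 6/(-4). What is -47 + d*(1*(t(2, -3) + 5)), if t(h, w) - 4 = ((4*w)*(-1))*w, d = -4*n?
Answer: -209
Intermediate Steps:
n = -3/2 (n = 0*(-¼) + 6*(-¼) = 0 - 3/2 = -3/2 ≈ -1.5000)
d = 6 (d = -4*(-3/2) = 6)
t(h, w) = 4 - 4*w² (t(h, w) = 4 + ((4*w)*(-1))*w = 4 + (-4*w)*w = 4 - 4*w²)
-47 + d*(1*(t(2, -3) + 5)) = -47 + 6*(1*((4 - 4*(-3)²) + 5)) = -47 + 6*(1*((4 - 4*9) + 5)) = -47 + 6*(1*((4 - 36) + 5)) = -47 + 6*(1*(-32 + 5)) = -47 + 6*(1*(-27)) = -47 + 6*(-27) = -47 - 162 = -209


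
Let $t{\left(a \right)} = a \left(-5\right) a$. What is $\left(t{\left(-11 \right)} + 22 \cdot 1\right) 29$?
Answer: $-16907$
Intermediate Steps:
$t{\left(a \right)} = - 5 a^{2}$ ($t{\left(a \right)} = - 5 a a = - 5 a^{2}$)
$\left(t{\left(-11 \right)} + 22 \cdot 1\right) 29 = \left(- 5 \left(-11\right)^{2} + 22 \cdot 1\right) 29 = \left(\left(-5\right) 121 + 22\right) 29 = \left(-605 + 22\right) 29 = \left(-583\right) 29 = -16907$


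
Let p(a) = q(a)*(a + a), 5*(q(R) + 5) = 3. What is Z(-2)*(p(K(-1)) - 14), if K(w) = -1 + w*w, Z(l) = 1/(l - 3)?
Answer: 14/5 ≈ 2.8000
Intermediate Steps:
q(R) = -22/5 (q(R) = -5 + (1/5)*3 = -5 + 3/5 = -22/5)
Z(l) = 1/(-3 + l)
K(w) = -1 + w**2
p(a) = -44*a/5 (p(a) = -22*(a + a)/5 = -44*a/5)
Z(-2)*(p(K(-1)) - 14) = (-44*(-1 + (-1)**2)/5 - 14)/(-3 - 2) = (-44*(-1 + 1)/5 - 14)/(-5) = -(-44/5*0 - 14)/5 = -(0 - 14)/5 = -1/5*(-14) = 14/5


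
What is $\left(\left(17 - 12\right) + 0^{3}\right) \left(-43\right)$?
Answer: $-215$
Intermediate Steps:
$\left(\left(17 - 12\right) + 0^{3}\right) \left(-43\right) = \left(\left(17 - 12\right) + 0\right) \left(-43\right) = \left(5 + 0\right) \left(-43\right) = 5 \left(-43\right) = -215$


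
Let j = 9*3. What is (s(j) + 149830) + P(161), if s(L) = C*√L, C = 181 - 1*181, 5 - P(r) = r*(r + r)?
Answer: 97993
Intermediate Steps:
j = 27
P(r) = 5 - 2*r² (P(r) = 5 - r*(r + r) = 5 - r*2*r = 5 - 2*r²)
C = 0 (C = 181 - 181 = 0)
s(L) = 0 (s(L) = 0*√L = 0)
(s(j) + 149830) + P(161) = (0 + 149830) + (5 - 2*161²) = 149830 + (5 - 2*25921) = 149830 + (5 - 51842) = 149830 - 51837 = 97993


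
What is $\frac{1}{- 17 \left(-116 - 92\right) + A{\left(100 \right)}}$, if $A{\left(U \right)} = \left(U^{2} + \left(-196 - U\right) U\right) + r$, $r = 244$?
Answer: $- \frac{1}{15820} \approx -6.3211 \cdot 10^{-5}$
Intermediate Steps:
$A{\left(U \right)} = 244 + U^{2} + U \left(-196 - U\right)$ ($A{\left(U \right)} = \left(U^{2} + \left(-196 - U\right) U\right) + 244 = \left(U^{2} + U \left(-196 - U\right)\right) + 244 = 244 + U^{2} + U \left(-196 - U\right)$)
$\frac{1}{- 17 \left(-116 - 92\right) + A{\left(100 \right)}} = \frac{1}{- 17 \left(-116 - 92\right) + \left(244 - 19600\right)} = \frac{1}{\left(-17\right) \left(-208\right) + \left(244 - 19600\right)} = \frac{1}{3536 - 19356} = \frac{1}{-15820} = - \frac{1}{15820}$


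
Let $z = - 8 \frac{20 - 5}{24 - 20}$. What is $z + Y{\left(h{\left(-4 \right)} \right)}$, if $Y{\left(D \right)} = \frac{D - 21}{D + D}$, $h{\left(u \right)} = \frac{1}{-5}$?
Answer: $23$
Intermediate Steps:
$z = -30$ ($z = - 8 \cdot \frac{15}{4} = - 8 \cdot 15 \cdot \frac{1}{4} = \left(-8\right) \frac{15}{4} = -30$)
$h{\left(u \right)} = - \frac{1}{5}$
$Y{\left(D \right)} = \frac{-21 + D}{2 D}$
$z + Y{\left(h{\left(-4 \right)} \right)} = -30 + \frac{-21 - \frac{1}{5}}{2 \left(- \frac{1}{5}\right)} = -30 + \frac{1}{2} \left(-5\right) \left(- \frac{106}{5}\right) = -30 + 53 = 23$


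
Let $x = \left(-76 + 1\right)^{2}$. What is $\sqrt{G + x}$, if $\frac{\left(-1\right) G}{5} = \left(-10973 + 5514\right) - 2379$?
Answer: $\sqrt{44815} \approx 211.7$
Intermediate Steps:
$G = 39190$ ($G = - 5 \left(\left(-10973 + 5514\right) - 2379\right) = - 5 \left(-5459 - 2379\right) = \left(-5\right) \left(-7838\right) = 39190$)
$x = 5625$ ($x = \left(-75\right)^{2} = 5625$)
$\sqrt{G + x} = \sqrt{39190 + 5625} = \sqrt{44815}$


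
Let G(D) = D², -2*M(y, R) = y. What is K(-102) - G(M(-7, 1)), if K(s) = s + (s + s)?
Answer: -1273/4 ≈ -318.25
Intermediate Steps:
M(y, R) = -y/2
K(s) = 3*s (K(s) = s + 2*s = 3*s)
K(-102) - G(M(-7, 1)) = 3*(-102) - (-½*(-7))² = -306 - (7/2)² = -306 - 1*49/4 = -306 - 49/4 = -1273/4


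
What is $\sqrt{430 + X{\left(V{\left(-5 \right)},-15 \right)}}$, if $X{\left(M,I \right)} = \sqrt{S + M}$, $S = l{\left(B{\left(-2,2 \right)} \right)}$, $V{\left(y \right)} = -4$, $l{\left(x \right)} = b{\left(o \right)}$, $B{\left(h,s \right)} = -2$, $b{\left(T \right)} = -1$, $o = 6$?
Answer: $\sqrt{430 + i \sqrt{5}} \approx 20.737 + 0.05392 i$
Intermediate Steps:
$l{\left(x \right)} = -1$
$S = -1$
$X{\left(M,I \right)} = \sqrt{-1 + M}$
$\sqrt{430 + X{\left(V{\left(-5 \right)},-15 \right)}} = \sqrt{430 + \sqrt{-1 - 4}} = \sqrt{430 + \sqrt{-5}} = \sqrt{430 + i \sqrt{5}}$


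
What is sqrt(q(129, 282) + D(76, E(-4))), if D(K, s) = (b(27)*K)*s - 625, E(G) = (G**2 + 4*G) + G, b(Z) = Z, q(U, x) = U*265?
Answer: 2*sqrt(6338) ≈ 159.22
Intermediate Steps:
q(U, x) = 265*U
E(G) = G**2 + 5*G
D(K, s) = -625 + 27*K*s (D(K, s) = (27*K)*s - 625 = 27*K*s - 625 = -625 + 27*K*s)
sqrt(q(129, 282) + D(76, E(-4))) = sqrt(265*129 + (-625 + 27*76*(-4*(5 - 4)))) = sqrt(34185 + (-625 + 27*76*(-4*1))) = sqrt(34185 + (-625 + 27*76*(-4))) = sqrt(34185 + (-625 - 8208)) = sqrt(34185 - 8833) = sqrt(25352) = 2*sqrt(6338)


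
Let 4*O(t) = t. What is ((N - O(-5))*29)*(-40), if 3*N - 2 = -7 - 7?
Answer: 3190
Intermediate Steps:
O(t) = t/4
N = -4 (N = ⅔ + (-7 - 7)/3 = ⅔ + (⅓)*(-14) = ⅔ - 14/3 = -4)
((N - O(-5))*29)*(-40) = ((-4 - (-5)/4)*29)*(-40) = ((-4 - 1*(-5/4))*29)*(-40) = ((-4 + 5/4)*29)*(-40) = -11/4*29*(-40) = -319/4*(-40) = 3190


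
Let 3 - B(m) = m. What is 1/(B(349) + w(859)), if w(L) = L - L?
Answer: -1/346 ≈ -0.0028902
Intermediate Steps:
B(m) = 3 - m
w(L) = 0
1/(B(349) + w(859)) = 1/((3 - 1*349) + 0) = 1/((3 - 349) + 0) = 1/(-346 + 0) = 1/(-346) = -1/346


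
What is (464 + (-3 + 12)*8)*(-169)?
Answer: -90584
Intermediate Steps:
(464 + (-3 + 12)*8)*(-169) = (464 + 9*8)*(-169) = (464 + 72)*(-169) = 536*(-169) = -90584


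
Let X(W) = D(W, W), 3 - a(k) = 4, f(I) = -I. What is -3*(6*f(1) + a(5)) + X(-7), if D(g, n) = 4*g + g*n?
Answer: 42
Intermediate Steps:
a(k) = -1 (a(k) = 3 - 1*4 = 3 - 4 = -1)
X(W) = W*(4 + W)
-3*(6*f(1) + a(5)) + X(-7) = -3*(6*(-1*1) - 1) - 7*(4 - 7) = -3*(6*(-1) - 1) - 7*(-3) = -3*(-6 - 1) + 21 = -3*(-7) + 21 = 21 + 21 = 42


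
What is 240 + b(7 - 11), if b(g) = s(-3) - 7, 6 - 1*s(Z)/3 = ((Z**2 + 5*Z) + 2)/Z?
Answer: 247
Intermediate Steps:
s(Z) = 18 - 3*(2 + Z**2 + 5*Z)/Z (s(Z) = 18 - 3*((Z**2 + 5*Z) + 2)/Z = 18 - 3*(2 + Z**2 + 5*Z)/Z)
b(g) = 7 (b(g) = (3 - 6/(-3) - 3*(-3)) - 7 = (3 - 6*(-1/3) + 9) - 7 = (3 + 2 + 9) - 7 = 14 - 7 = 7)
240 + b(7 - 11) = 240 + 7 = 247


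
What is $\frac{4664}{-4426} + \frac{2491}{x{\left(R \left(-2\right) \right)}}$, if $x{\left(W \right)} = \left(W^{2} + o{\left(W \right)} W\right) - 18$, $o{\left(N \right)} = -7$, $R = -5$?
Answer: $\frac{5484599}{26556} \approx 206.53$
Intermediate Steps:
$x{\left(W \right)} = -18 + W^{2} - 7 W$ ($x{\left(W \right)} = \left(W^{2} - 7 W\right) - 18 = -18 + W^{2} - 7 W$)
$\frac{4664}{-4426} + \frac{2491}{x{\left(R \left(-2\right) \right)}} = \frac{4664}{-4426} + \frac{2491}{-18 + \left(\left(-5\right) \left(-2\right)\right)^{2} - 7 \left(\left(-5\right) \left(-2\right)\right)} = 4664 \left(- \frac{1}{4426}\right) + \frac{2491}{-18 + 10^{2} - 70} = - \frac{2332}{2213} + \frac{2491}{-18 + 100 - 70} = - \frac{2332}{2213} + \frac{2491}{12} = \frac{5484599}{26556}$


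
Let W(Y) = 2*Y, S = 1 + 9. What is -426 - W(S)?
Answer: -446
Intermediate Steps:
S = 10
-426 - W(S) = -426 - 2*10 = -426 - 1*20 = -426 - 20 = -446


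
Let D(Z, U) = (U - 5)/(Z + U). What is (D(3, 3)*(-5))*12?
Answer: 20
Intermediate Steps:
D(Z, U) = (-5 + U)/(U + Z)
(D(3, 3)*(-5))*12 = (((-5 + 3)/(3 + 3))*(-5))*12 = ((-2/6)*(-5))*12 = (((1/6)*(-2))*(-5))*12 = -1/3*(-5)*12 = (5/3)*12 = 20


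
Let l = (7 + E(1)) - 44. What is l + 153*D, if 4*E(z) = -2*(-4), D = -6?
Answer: -953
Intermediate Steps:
E(z) = 2 (E(z) = (-2*(-4))/4 = (¼)*8 = 2)
l = -35 (l = (7 + 2) - 44 = 9 - 44 = -35)
l + 153*D = -35 + 153*(-6) = -35 - 918 = -953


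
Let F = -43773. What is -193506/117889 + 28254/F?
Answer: -3933724648/1720118399 ≈ -2.2869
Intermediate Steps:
-193506/117889 + 28254/F = -193506/117889 + 28254/(-43773) = -193506*1/117889 + 28254*(-1/43773) = -193506/117889 - 9418/14591 = -3933724648/1720118399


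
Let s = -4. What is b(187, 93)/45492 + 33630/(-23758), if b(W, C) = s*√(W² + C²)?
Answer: -16815/11879 - √43618/11373 ≈ -1.4339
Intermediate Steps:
b(W, C) = -4*√(C² + W²) (b(W, C) = -4*√(W² + C²) = -4*√(C² + W²))
b(187, 93)/45492 + 33630/(-23758) = -4*√(93² + 187²)/45492 + 33630/(-23758) = -4*√(8649 + 34969)*(1/45492) + 33630*(-1/23758) = -4*√43618*(1/45492) - 16815/11879 = -√43618/11373 - 16815/11879 = -16815/11879 - √43618/11373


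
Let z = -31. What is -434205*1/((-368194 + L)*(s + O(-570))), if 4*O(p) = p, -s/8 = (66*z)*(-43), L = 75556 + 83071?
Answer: -96490/32784032779 ≈ -2.9432e-6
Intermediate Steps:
L = 158627
s = -703824 (s = -8*66*(-31)*(-43) = -(-16368)*(-43) = -8*87978 = -703824)
O(p) = p/4
-434205*1/((-368194 + L)*(s + O(-570))) = -434205*1/((-703824 + (¼)*(-570))*(-368194 + 158627)) = -434205*(-1/(209567*(-703824 - 285/2))) = -434205/((-1407933/2*(-209567))) = -434205/295056295011/2 = -434205*2/295056295011 = -96490/32784032779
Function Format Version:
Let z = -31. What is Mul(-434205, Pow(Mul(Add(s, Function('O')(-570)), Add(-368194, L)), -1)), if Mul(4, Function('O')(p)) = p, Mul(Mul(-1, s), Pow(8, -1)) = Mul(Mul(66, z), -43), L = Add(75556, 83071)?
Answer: Rational(-96490, 32784032779) ≈ -2.9432e-6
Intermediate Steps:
L = 158627
s = -703824 (s = Mul(-8, Mul(Mul(66, -31), -43)) = Mul(-8, Mul(-2046, -43)) = Mul(-8, 87978) = -703824)
Function('O')(p) = Mul(Rational(1, 4), p)
Mul(-434205, Pow(Mul(Add(s, Function('O')(-570)), Add(-368194, L)), -1)) = Mul(-434205, Pow(Mul(Add(-703824, Mul(Rational(1, 4), -570)), Add(-368194, 158627)), -1)) = Mul(-434205, Pow(Mul(Add(-703824, Rational(-285, 2)), -209567), -1)) = Mul(-434205, Pow(Mul(Rational(-1407933, 2), -209567), -1)) = Mul(-434205, Pow(Rational(295056295011, 2), -1)) = Mul(-434205, Rational(2, 295056295011)) = Rational(-96490, 32784032779)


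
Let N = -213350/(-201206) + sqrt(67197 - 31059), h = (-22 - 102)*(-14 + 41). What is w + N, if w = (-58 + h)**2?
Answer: 1167079010783/100603 + sqrt(36138) ≈ 1.1601e+7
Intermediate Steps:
h = -3348 (h = -124*27 = -3348)
N = 106675/100603 + sqrt(36138) (N = -213350*(-1/201206) + sqrt(36138) = 106675/100603 + sqrt(36138) ≈ 191.16)
w = 11600836 (w = (-58 - 3348)**2 = (-3406)**2 = 11600836)
w + N = 11600836 + (106675/100603 + sqrt(36138)) = 1167079010783/100603 + sqrt(36138)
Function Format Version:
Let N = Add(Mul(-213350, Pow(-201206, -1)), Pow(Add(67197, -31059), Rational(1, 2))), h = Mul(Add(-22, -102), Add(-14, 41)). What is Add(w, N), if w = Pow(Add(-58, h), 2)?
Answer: Add(Rational(1167079010783, 100603), Pow(36138, Rational(1, 2))) ≈ 1.1601e+7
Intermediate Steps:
h = -3348 (h = Mul(-124, 27) = -3348)
N = Add(Rational(106675, 100603), Pow(36138, Rational(1, 2))) (N = Add(Mul(-213350, Rational(-1, 201206)), Pow(36138, Rational(1, 2))) = Add(Rational(106675, 100603), Pow(36138, Rational(1, 2))) ≈ 191.16)
w = 11600836 (w = Pow(Add(-58, -3348), 2) = Pow(-3406, 2) = 11600836)
Add(w, N) = Add(11600836, Add(Rational(106675, 100603), Pow(36138, Rational(1, 2)))) = Add(Rational(1167079010783, 100603), Pow(36138, Rational(1, 2)))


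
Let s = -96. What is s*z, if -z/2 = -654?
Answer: -125568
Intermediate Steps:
z = 1308 (z = -2*(-654) = 1308)
s*z = -96*1308 = -125568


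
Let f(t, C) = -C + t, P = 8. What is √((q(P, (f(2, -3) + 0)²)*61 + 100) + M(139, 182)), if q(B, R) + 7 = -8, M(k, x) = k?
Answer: 26*I ≈ 26.0*I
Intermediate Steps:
f(t, C) = t - C
q(B, R) = -15 (q(B, R) = -7 - 8 = -15)
√((q(P, (f(2, -3) + 0)²)*61 + 100) + M(139, 182)) = √((-15*61 + 100) + 139) = √((-915 + 100) + 139) = √(-815 + 139) = √(-676) = 26*I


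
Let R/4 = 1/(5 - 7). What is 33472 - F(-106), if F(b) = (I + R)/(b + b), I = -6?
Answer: 1774014/53 ≈ 33472.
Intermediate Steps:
R = -2 (R = 4/(5 - 7) = 4/(-2) = 4*(-½) = -2)
F(b) = -4/b (F(b) = (-6 - 2)/(b + b) = -8/(2*b) = (1/(2*b))*(-8) = -4/b)
33472 - F(-106) = 33472 - (-4)/(-106) = 33472 - (-4)*(-1)/106 = 33472 - 1*2/53 = 33472 - 2/53 = 1774014/53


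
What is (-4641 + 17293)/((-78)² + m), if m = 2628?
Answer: 3163/2178 ≈ 1.4522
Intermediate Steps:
(-4641 + 17293)/((-78)² + m) = (-4641 + 17293)/((-78)² + 2628) = 12652/(6084 + 2628) = 12652/8712 = 12652*(1/8712) = 3163/2178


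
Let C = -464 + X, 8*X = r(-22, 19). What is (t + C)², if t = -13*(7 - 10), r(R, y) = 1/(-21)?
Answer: 5098102801/28224 ≈ 1.8063e+5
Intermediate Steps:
r(R, y) = -1/21
X = -1/168 (X = (⅛)*(-1/21) = -1/168 ≈ -0.0059524)
t = 39 (t = -13*(-3) = 39)
C = -77953/168 (C = -464 - 1/168 = -77953/168 ≈ -464.01)
(t + C)² = (39 - 77953/168)² = (-71401/168)² = 5098102801/28224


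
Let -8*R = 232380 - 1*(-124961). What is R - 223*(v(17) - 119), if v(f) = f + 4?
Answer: -182509/8 ≈ -22814.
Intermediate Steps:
v(f) = 4 + f
R = -357341/8 (R = -(232380 - 1*(-124961))/8 = -(232380 + 124961)/8 = -⅛*357341 = -357341/8 ≈ -44668.)
R - 223*(v(17) - 119) = -357341/8 - 223*((4 + 17) - 119) = -357341/8 - 223*(21 - 119) = -357341/8 - 223*(-98) = -357341/8 - 1*(-21854) = -357341/8 + 21854 = -182509/8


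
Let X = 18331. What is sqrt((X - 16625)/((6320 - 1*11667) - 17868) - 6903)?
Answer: I*sqrt(3720316365965)/23215 ≈ 83.085*I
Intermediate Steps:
sqrt((X - 16625)/((6320 - 1*11667) - 17868) - 6903) = sqrt((18331 - 16625)/((6320 - 1*11667) - 17868) - 6903) = sqrt(1706/((6320 - 11667) - 17868) - 6903) = sqrt(1706/(-5347 - 17868) - 6903) = sqrt(1706/(-23215) - 6903) = sqrt(1706*(-1/23215) - 6903) = sqrt(-1706/23215 - 6903) = sqrt(-160254851/23215) = I*sqrt(3720316365965)/23215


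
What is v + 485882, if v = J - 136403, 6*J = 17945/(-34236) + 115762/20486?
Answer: 735332204961433/2104076088 ≈ 3.4948e+5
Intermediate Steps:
J = 1797803281/2104076088 (J = (17945/(-34236) + 115762/20486)/6 = (17945*(-1/34236) + 115762*(1/20486))/6 = (-17945/34236 + 57881/10243)/6 = (⅙)*(1797803281/350679348) = 1797803281/2104076088 ≈ 0.85444)
v = -287000492828183/2104076088 (v = 1797803281/2104076088 - 136403 = -287000492828183/2104076088 ≈ -1.3640e+5)
v + 485882 = -287000492828183/2104076088 + 485882 = 735332204961433/2104076088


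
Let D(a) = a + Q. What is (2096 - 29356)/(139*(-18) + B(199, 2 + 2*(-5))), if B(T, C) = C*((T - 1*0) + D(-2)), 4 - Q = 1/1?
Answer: 13630/2051 ≈ 6.6455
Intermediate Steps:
Q = 3 (Q = 4 - 1/1 = 4 - 1 = 3)
D(a) = 3 + a (D(a) = a + 3 = 3 + a)
B(T, C) = C*(1 + T) (B(T, C) = C*((T - 1*0) + (3 - 2)) = C*((T + 0) + 1) = C*(T + 1) = C*(1 + T))
(2096 - 29356)/(139*(-18) + B(199, 2 + 2*(-5))) = (2096 - 29356)/(139*(-18) + (2 + 2*(-5))*(1 + 199)) = -27260/(-2502 + (2 - 10)*200) = -27260/(-2502 - 8*200) = -27260/(-2502 - 1600) = -27260/(-4102) = -27260*(-1/4102) = 13630/2051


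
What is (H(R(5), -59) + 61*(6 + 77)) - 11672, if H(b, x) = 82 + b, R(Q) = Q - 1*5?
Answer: -6527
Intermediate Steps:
R(Q) = -5 + Q (R(Q) = Q - 5 = -5 + Q)
(H(R(5), -59) + 61*(6 + 77)) - 11672 = ((82 + (-5 + 5)) + 61*(6 + 77)) - 11672 = ((82 + 0) + 61*83) - 11672 = (82 + 5063) - 11672 = 5145 - 11672 = -6527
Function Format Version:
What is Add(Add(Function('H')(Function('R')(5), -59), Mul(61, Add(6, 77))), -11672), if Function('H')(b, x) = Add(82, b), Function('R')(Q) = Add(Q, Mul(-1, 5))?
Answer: -6527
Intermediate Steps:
Function('R')(Q) = Add(-5, Q) (Function('R')(Q) = Add(Q, -5) = Add(-5, Q))
Add(Add(Function('H')(Function('R')(5), -59), Mul(61, Add(6, 77))), -11672) = Add(Add(Add(82, Add(-5, 5)), Mul(61, Add(6, 77))), -11672) = Add(Add(Add(82, 0), Mul(61, 83)), -11672) = Add(Add(82, 5063), -11672) = Add(5145, -11672) = -6527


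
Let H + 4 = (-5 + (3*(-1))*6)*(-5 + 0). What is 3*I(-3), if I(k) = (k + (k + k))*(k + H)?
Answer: -2916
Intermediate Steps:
H = 111 (H = -4 + (-5 + (3*(-1))*6)*(-5 + 0) = -4 + (-5 - 3*6)*(-5) = -4 + (-5 - 18)*(-5) = -4 - 23*(-5) = -4 + 115 = 111)
I(k) = 3*k*(111 + k) (I(k) = (k + (k + k))*(k + 111) = (k + 2*k)*(111 + k) = (3*k)*(111 + k) = 3*k*(111 + k))
3*I(-3) = 3*(3*(-3)*(111 - 3)) = 3*(3*(-3)*108) = 3*(-972) = -2916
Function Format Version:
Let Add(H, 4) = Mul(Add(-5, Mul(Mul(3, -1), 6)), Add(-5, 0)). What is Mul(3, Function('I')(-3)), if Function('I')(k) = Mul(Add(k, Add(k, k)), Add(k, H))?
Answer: -2916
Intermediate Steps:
H = 111 (H = Add(-4, Mul(Add(-5, Mul(Mul(3, -1), 6)), Add(-5, 0))) = Add(-4, Mul(Add(-5, Mul(-3, 6)), -5)) = Add(-4, Mul(Add(-5, -18), -5)) = Add(-4, Mul(-23, -5)) = Add(-4, 115) = 111)
Function('I')(k) = Mul(3, k, Add(111, k)) (Function('I')(k) = Mul(Add(k, Add(k, k)), Add(k, 111)) = Mul(Add(k, Mul(2, k)), Add(111, k)) = Mul(Mul(3, k), Add(111, k)) = Mul(3, k, Add(111, k)))
Mul(3, Function('I')(-3)) = Mul(3, Mul(3, -3, Add(111, -3))) = Mul(3, Mul(3, -3, 108)) = Mul(3, -972) = -2916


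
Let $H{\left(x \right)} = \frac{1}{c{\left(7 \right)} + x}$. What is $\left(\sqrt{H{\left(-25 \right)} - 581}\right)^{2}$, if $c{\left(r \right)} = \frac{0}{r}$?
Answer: $- \frac{14526}{25} \approx -581.04$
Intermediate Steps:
$c{\left(r \right)} = 0$
$H{\left(x \right)} = \frac{1}{x}$ ($H{\left(x \right)} = \frac{1}{0 + x} = \frac{1}{x}$)
$\left(\sqrt{H{\left(-25 \right)} - 581}\right)^{2} = \left(\sqrt{\frac{1}{-25} - 581}\right)^{2} = \left(\sqrt{- \frac{1}{25} - 581}\right)^{2} = \left(\sqrt{- \frac{14526}{25}}\right)^{2} = \left(\frac{3 i \sqrt{1614}}{5}\right)^{2} = - \frac{14526}{25}$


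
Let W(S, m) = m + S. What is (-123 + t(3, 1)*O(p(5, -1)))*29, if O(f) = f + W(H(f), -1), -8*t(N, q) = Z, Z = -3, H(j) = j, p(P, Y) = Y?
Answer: -28797/8 ≈ -3599.6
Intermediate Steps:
W(S, m) = S + m
t(N, q) = 3/8 (t(N, q) = -⅛*(-3) = 3/8)
O(f) = -1 + 2*f (O(f) = f + (f - 1) = f + (-1 + f) = -1 + 2*f)
(-123 + t(3, 1)*O(p(5, -1)))*29 = (-123 + 3*(-1 + 2*(-1))/8)*29 = (-123 + 3*(-1 - 2)/8)*29 = (-123 + (3/8)*(-3))*29 = (-123 - 9/8)*29 = -993/8*29 = -28797/8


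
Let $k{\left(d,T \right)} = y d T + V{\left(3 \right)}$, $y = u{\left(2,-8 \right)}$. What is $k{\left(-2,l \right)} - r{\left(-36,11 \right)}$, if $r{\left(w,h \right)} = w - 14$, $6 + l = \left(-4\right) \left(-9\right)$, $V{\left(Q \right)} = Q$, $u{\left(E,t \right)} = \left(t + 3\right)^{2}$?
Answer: $-1447$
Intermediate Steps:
$u{\left(E,t \right)} = \left(3 + t\right)^{2}$
$y = 25$ ($y = \left(3 - 8\right)^{2} = \left(-5\right)^{2} = 25$)
$l = 30$ ($l = -6 - -36 = -6 + 36 = 30$)
$r{\left(w,h \right)} = -14 + w$
$k{\left(d,T \right)} = 3 + 25 T d$ ($k{\left(d,T \right)} = 25 d T + 3 = 25 T d + 3 = 3 + 25 T d$)
$k{\left(-2,l \right)} - r{\left(-36,11 \right)} = \left(3 + 25 \cdot 30 \left(-2\right)\right) - \left(-14 - 36\right) = \left(3 - 1500\right) - -50 = -1497 + 50 = -1447$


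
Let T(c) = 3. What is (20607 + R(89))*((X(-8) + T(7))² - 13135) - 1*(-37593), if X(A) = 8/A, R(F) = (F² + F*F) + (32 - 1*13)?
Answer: -478823715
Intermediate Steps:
R(F) = 19 + 2*F² (R(F) = (F² + F²) + (32 - 13) = 2*F² + 19 = 19 + 2*F²)
(20607 + R(89))*((X(-8) + T(7))² - 13135) - 1*(-37593) = (20607 + (19 + 2*89²))*((8/(-8) + 3)² - 13135) - 1*(-37593) = (20607 + (19 + 2*7921))*((8*(-⅛) + 3)² - 13135) + 37593 = (20607 + (19 + 15842))*((-1 + 3)² - 13135) + 37593 = (20607 + 15861)*(2² - 13135) + 37593 = 36468*(4 - 13135) + 37593 = 36468*(-13131) + 37593 = -478861308 + 37593 = -478823715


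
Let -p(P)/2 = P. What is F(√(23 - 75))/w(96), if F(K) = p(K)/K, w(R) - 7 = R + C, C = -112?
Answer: 2/9 ≈ 0.22222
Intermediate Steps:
p(P) = -2*P
w(R) = -105 + R (w(R) = 7 + (R - 112) = 7 + (-112 + R) = -105 + R)
F(K) = -2 (F(K) = (-2*K)/K = -2)
F(√(23 - 75))/w(96) = -2/(-105 + 96) = -2/(-9) = -2*(-⅑) = 2/9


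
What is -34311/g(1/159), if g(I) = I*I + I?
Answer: -867416391/160 ≈ -5.4214e+6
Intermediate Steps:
g(I) = I + I² (g(I) = I² + I = I + I²)
-34311/g(1/159) = -34311*159/(1 + 1/159) = -34311/((1/159)*(160/159)) = -34311/160/25281 = -34311*25281/160 = -867416391/160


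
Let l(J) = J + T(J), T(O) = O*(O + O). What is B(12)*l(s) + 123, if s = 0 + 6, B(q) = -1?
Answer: 45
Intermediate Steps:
T(O) = 2*O² (T(O) = O*(2*O) = 2*O²)
s = 6
l(J) = J + 2*J²
B(12)*l(s) + 123 = -6*(1 + 2*6) + 123 = -6*(1 + 12) + 123 = -6*13 + 123 = -1*78 + 123 = -78 + 123 = 45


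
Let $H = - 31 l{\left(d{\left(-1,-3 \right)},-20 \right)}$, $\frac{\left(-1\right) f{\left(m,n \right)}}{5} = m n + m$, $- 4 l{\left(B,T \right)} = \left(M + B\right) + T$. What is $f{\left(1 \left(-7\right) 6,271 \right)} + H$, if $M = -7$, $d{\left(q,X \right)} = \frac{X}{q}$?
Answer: $56934$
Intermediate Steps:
$l{\left(B,T \right)} = \frac{7}{4} - \frac{B}{4} - \frac{T}{4}$ ($l{\left(B,T \right)} = - \frac{\left(-7 + B\right) + T}{4} = - \frac{-7 + B + T}{4} = \frac{7}{4} - \frac{B}{4} - \frac{T}{4}$)
$f{\left(m,n \right)} = - 5 m - 5 m n$ ($f{\left(m,n \right)} = - 5 \left(m n + m\right) = - 5 \left(m + m n\right) = - 5 m - 5 m n$)
$H = -186$ ($H = - 31 \left(\frac{7}{4} - \frac{\left(-3\right) \frac{1}{-1}}{4} - -5\right) = - 31 \left(\frac{7}{4} - \frac{\left(-3\right) \left(-1\right)}{4} + 5\right) = - 31 \left(\frac{7}{4} - \frac{3}{4} + 5\right) = \left(-31\right) 6 = -186$)
$f{\left(1 \left(-7\right) 6,271 \right)} + H = - 5 \cdot 1 \left(-7\right) 6 \left(1 + 271\right) - 186 = \left(-5\right) \left(\left(-7\right) 6\right) 272 - 186 = \left(-5\right) \left(-42\right) 272 - 186 = 57120 - 186 = 56934$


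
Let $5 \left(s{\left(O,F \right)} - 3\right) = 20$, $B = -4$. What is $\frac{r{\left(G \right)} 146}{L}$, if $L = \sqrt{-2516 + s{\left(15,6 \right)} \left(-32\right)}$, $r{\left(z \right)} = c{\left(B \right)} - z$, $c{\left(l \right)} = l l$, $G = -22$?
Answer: $- \frac{2774 i \sqrt{685}}{685} \approx - 105.99 i$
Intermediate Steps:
$s{\left(O,F \right)} = 7$ ($s{\left(O,F \right)} = 3 + \frac{1}{5} \cdot 20 = 3 + 4 = 7$)
$c{\left(l \right)} = l^{2}$
$r{\left(z \right)} = 16 - z$ ($r{\left(z \right)} = \left(-4\right)^{2} - z = 16 - z$)
$L = 2 i \sqrt{685}$ ($L = \sqrt{-2516 + 7 \left(-32\right)} = \sqrt{-2516 - 224} = \sqrt{-2740} = 2 i \sqrt{685} \approx 52.345 i$)
$\frac{r{\left(G \right)} 146}{L} = \frac{\left(16 - -22\right) 146}{2 i \sqrt{685}} = \left(16 + 22\right) 146 \left(- \frac{i \sqrt{685}}{1370}\right) = 38 \cdot 146 \left(- \frac{i \sqrt{685}}{1370}\right) = 5548 \left(- \frac{i \sqrt{685}}{1370}\right) = - \frac{2774 i \sqrt{685}}{685}$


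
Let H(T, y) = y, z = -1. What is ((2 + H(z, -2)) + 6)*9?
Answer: 54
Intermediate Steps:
((2 + H(z, -2)) + 6)*9 = ((2 - 2) + 6)*9 = (0 + 6)*9 = 6*9 = 54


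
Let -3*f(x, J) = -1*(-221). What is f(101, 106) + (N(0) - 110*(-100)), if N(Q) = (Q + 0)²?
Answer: 32779/3 ≈ 10926.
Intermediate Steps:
N(Q) = Q²
f(x, J) = -221/3 (f(x, J) = -(-1)*(-221)/3 = -⅓*221 = -221/3)
f(101, 106) + (N(0) - 110*(-100)) = -221/3 + (0² - 110*(-100)) = -221/3 + (0 + 11000) = -221/3 + 11000 = 32779/3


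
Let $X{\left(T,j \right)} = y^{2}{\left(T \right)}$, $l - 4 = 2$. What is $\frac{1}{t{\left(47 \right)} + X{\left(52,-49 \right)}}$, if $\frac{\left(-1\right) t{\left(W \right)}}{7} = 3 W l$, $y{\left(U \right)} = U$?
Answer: $- \frac{1}{3218} \approx -0.00031075$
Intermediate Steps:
$l = 6$ ($l = 4 + 2 = 6$)
$t{\left(W \right)} = - 126 W$ ($t{\left(W \right)} = - 7 \cdot 3 W 6 = - 7 \cdot 18 W = - 126 W$)
$X{\left(T,j \right)} = T^{2}$
$\frac{1}{t{\left(47 \right)} + X{\left(52,-49 \right)}} = \frac{1}{\left(-126\right) 47 + 52^{2}} = \frac{1}{-5922 + 2704} = \frac{1}{-3218} = - \frac{1}{3218}$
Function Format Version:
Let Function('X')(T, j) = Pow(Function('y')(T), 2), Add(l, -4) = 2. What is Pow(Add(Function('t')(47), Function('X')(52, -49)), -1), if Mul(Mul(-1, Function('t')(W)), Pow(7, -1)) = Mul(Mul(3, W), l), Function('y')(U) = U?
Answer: Rational(-1, 3218) ≈ -0.00031075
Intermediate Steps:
l = 6 (l = Add(4, 2) = 6)
Function('t')(W) = Mul(-126, W) (Function('t')(W) = Mul(-7, Mul(Mul(3, W), 6)) = Mul(-7, Mul(18, W)) = Mul(-126, W))
Function('X')(T, j) = Pow(T, 2)
Pow(Add(Function('t')(47), Function('X')(52, -49)), -1) = Pow(Add(Mul(-126, 47), Pow(52, 2)), -1) = Pow(Add(-5922, 2704), -1) = Pow(-3218, -1) = Rational(-1, 3218)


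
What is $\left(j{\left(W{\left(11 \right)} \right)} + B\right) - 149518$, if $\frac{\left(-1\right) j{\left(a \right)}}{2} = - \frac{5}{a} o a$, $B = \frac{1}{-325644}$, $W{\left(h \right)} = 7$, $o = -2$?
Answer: $- \frac{48696152473}{325644} \approx -1.4954 \cdot 10^{5}$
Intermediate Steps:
$B = - \frac{1}{325644} \approx -3.0708 \cdot 10^{-6}$
$j{\left(a \right)} = -20$ ($j{\left(a \right)} = - 2 - \frac{5}{a} \left(-2\right) a = - 2 \frac{10}{a} a = \left(-2\right) 10 = -20$)
$\left(j{\left(W{\left(11 \right)} \right)} + B\right) - 149518 = \left(-20 - \frac{1}{325644}\right) - 149518 = - \frac{6512881}{325644} - 149518 = - \frac{48696152473}{325644}$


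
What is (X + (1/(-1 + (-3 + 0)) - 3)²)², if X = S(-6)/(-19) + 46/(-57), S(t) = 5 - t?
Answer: 70040161/831744 ≈ 84.209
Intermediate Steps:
X = -79/57 (X = (5 - 1*(-6))/(-19) + 46/(-57) = (5 + 6)*(-1/19) + 46*(-1/57) = 11*(-1/19) - 46/57 = -11/19 - 46/57 = -79/57 ≈ -1.3860)
(X + (1/(-1 + (-3 + 0)) - 3)²)² = (-79/57 + (1/(-1 + (-3 + 0)) - 3)²)² = (-79/57 + (1/(-1 - 3) - 3)²)² = (-79/57 + (1/(-4) - 3)²)² = (-79/57 + (-¼ - 3)²)² = (-79/57 + (-13/4)²)² = (-79/57 + 169/16)² = (8369/912)² = 70040161/831744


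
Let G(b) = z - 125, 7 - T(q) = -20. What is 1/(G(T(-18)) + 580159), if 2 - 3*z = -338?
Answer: 3/1740442 ≈ 1.7237e-6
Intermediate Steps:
z = 340/3 (z = ⅔ - ⅓*(-338) = ⅔ + 338/3 = 340/3 ≈ 113.33)
T(q) = 27 (T(q) = 7 - 1*(-20) = 7 + 20 = 27)
G(b) = -35/3 (G(b) = 340/3 - 125 = -35/3)
1/(G(T(-18)) + 580159) = 1/(-35/3 + 580159) = 1/(1740442/3) = 3/1740442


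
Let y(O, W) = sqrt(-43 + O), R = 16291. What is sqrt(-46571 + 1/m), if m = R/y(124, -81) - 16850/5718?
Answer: 79*I*sqrt(112048869520223)/3875012 ≈ 215.8*I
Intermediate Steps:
m = 15500048/8577 (m = 16291/(sqrt(-43 + 124)) - 16850/5718 = 16291/(sqrt(81)) - 16850*1/5718 = 16291/9 - 8425/2859 = 15500048/8577 ≈ 1807.2)
sqrt(-46571 + 1/m) = sqrt(-46571 + 1/(15500048/8577)) = sqrt(-46571 + 8577/15500048) = sqrt(-721852726831/15500048) = 79*I*sqrt(112048869520223)/3875012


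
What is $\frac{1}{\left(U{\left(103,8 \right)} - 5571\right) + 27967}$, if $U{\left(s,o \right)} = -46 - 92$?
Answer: $\frac{1}{22258} \approx 4.4928 \cdot 10^{-5}$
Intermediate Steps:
$U{\left(s,o \right)} = -138$
$\frac{1}{\left(U{\left(103,8 \right)} - 5571\right) + 27967} = \frac{1}{\left(-138 - 5571\right) + 27967} = \frac{1}{-5709 + 27967} = \frac{1}{22258}$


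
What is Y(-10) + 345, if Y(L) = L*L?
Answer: 445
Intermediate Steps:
Y(L) = L²
Y(-10) + 345 = (-10)² + 345 = 100 + 345 = 445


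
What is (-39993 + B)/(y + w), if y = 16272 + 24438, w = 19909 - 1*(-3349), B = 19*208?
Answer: -36041/63968 ≈ -0.56342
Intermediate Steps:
B = 3952
w = 23258 (w = 19909 + 3349 = 23258)
y = 40710
(-39993 + B)/(y + w) = (-39993 + 3952)/(40710 + 23258) = -36041/63968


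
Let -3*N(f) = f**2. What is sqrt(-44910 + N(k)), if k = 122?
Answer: I*sqrt(448842)/3 ≈ 223.32*I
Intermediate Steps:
N(f) = -f**2/3
sqrt(-44910 + N(k)) = sqrt(-44910 - 1/3*122**2) = sqrt(-44910 - 1/3*14884) = sqrt(-44910 - 14884/3) = sqrt(-149614/3) = I*sqrt(448842)/3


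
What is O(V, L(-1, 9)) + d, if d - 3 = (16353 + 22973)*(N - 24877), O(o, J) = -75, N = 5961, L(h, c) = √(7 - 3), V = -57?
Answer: -743890688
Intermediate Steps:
L(h, c) = 2 (L(h, c) = √4 = 2)
d = -743890613 (d = 3 + (16353 + 22973)*(5961 - 24877) = 3 + 39326*(-18916) = 3 - 743890616 = -743890613)
O(V, L(-1, 9)) + d = -75 - 743890613 = -743890688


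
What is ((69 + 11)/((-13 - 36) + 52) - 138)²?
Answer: 111556/9 ≈ 12395.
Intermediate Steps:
((69 + 11)/((-13 - 36) + 52) - 138)² = (80/(-49 + 52) - 138)² = (80/3 - 138)² = (-334/3)² = 111556/9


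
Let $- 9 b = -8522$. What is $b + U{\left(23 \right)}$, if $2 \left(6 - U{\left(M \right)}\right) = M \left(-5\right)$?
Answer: $\frac{18187}{18} \approx 1010.4$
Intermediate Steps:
$U{\left(M \right)} = 6 + \frac{5 M}{2}$ ($U{\left(M \right)} = 6 - \frac{M \left(-5\right)}{2} = 6 - \frac{\left(-5\right) M}{2} = 6 + \frac{5 M}{2}$)
$b = \frac{8522}{9}$ ($b = \left(- \frac{1}{9}\right) \left(-8522\right) = \frac{8522}{9} \approx 946.89$)
$b + U{\left(23 \right)} = \frac{8522}{9} + \left(6 + \frac{5}{2} \cdot 23\right) = \frac{8522}{9} + \left(6 + \frac{115}{2}\right) = \frac{8522}{9} + \frac{127}{2} = \frac{18187}{18}$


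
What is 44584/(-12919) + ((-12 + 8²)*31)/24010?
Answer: -524818206/155092595 ≈ -3.3839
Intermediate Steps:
44584/(-12919) + ((-12 + 8²)*31)/24010 = 44584*(-1/12919) + ((-12 + 64)*31)*(1/24010) = -44584/12919 + (52*31)*(1/24010) = -44584/12919 + 1612*(1/24010) = -44584/12919 + 806/12005 = -524818206/155092595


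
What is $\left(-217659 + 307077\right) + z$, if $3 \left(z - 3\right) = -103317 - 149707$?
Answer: $\frac{15239}{3} \approx 5079.7$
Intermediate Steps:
$z = - \frac{253015}{3}$ ($z = 3 + \frac{-103317 - 149707}{3} = 3 + \frac{1}{3} \left(-253024\right) = 3 - \frac{253024}{3} = - \frac{253015}{3} \approx -84338.0$)
$\left(-217659 + 307077\right) + z = \left(-217659 + 307077\right) - \frac{253015}{3} = 89418 - \frac{253015}{3} = \frac{15239}{3}$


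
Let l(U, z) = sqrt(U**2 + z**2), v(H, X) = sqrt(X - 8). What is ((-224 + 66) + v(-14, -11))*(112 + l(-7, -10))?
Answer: -(112 + sqrt(149))*(158 - I*sqrt(19)) ≈ -19625.0 + 541.4*I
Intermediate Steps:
v(H, X) = sqrt(-8 + X)
((-224 + 66) + v(-14, -11))*(112 + l(-7, -10)) = ((-224 + 66) + sqrt(-8 - 11))*(112 + sqrt((-7)**2 + (-10)**2)) = (-158 + sqrt(-19))*(112 + sqrt(49 + 100)) = (-158 + I*sqrt(19))*(112 + sqrt(149))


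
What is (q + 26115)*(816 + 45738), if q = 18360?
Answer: 2070489150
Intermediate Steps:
(q + 26115)*(816 + 45738) = (18360 + 26115)*(816 + 45738) = 44475*46554 = 2070489150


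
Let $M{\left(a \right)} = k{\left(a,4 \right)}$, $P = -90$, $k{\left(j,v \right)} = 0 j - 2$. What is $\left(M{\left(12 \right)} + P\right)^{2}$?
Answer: $8464$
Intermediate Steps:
$k{\left(j,v \right)} = -2$ ($k{\left(j,v \right)} = 0 - 2 = -2$)
$M{\left(a \right)} = -2$
$\left(M{\left(12 \right)} + P\right)^{2} = \left(-2 - 90\right)^{2} = \left(-92\right)^{2} = 8464$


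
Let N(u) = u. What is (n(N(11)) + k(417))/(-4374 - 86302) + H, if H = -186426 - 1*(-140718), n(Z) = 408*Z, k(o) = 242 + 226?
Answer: -1036155891/22669 ≈ -45708.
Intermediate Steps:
k(o) = 468
H = -45708 (H = -186426 + 140718 = -45708)
(n(N(11)) + k(417))/(-4374 - 86302) + H = (408*11 + 468)/(-4374 - 86302) - 45708 = (4488 + 468)/(-90676) - 45708 = 4956*(-1/90676) - 45708 = -1239/22669 - 45708 = -1036155891/22669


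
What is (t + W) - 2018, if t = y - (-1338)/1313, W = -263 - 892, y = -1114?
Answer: -5627493/1313 ≈ -4286.0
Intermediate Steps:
W = -1155
t = -1461344/1313 (t = -1114 - (-1338)/1313 = -1114 - 1*(-1338/1313) = -1114 + 1338/1313 = -1461344/1313 ≈ -1113.0)
(t + W) - 2018 = (-1461344/1313 - 1155) - 2018 = -2977859/1313 - 2018 = -5627493/1313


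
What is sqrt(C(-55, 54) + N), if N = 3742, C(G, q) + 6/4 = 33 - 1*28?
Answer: sqrt(14982)/2 ≈ 61.201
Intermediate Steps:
C(G, q) = 7/2 (C(G, q) = -3/2 + (33 - 1*28) = -3/2 + (33 - 28) = -3/2 + 5 = 7/2)
sqrt(C(-55, 54) + N) = sqrt(7/2 + 3742) = sqrt(7491/2) = sqrt(14982)/2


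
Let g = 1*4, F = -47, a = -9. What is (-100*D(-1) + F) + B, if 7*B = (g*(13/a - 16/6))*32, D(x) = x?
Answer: -1397/63 ≈ -22.175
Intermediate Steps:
g = 4
B = -4736/63 (B = ((4*(13/(-9) - 16/6))*32)/7 = ((4*(13*(-1/9) - 16*1/6))*32)/7 = ((4*(-13/9 - 8/3))*32)/7 = ((4*(-37/9))*32)/7 = (-148/9*32)/7 = (1/7)*(-4736/9) = -4736/63 ≈ -75.175)
(-100*D(-1) + F) + B = (-100*(-1) - 47) - 4736/63 = (100 - 47) - 4736/63 = 53 - 4736/63 = -1397/63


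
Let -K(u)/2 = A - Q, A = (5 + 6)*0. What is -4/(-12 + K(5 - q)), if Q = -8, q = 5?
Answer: ⅐ ≈ 0.14286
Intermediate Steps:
A = 0 (A = 11*0 = 0)
K(u) = -16 (K(u) = -2*(0 - 1*(-8)) = -2*(0 + 8) = -2*8 = -16)
-4/(-12 + K(5 - q)) = -4/(-12 - 16) = -4/(-28) = -1/28*(-4) = ⅐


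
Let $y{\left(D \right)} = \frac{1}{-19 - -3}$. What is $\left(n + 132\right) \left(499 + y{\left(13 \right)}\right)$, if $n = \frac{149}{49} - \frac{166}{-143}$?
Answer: $\frac{7618695795}{112112} \approx 67956.0$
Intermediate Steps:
$y{\left(D \right)} = - \frac{1}{16}$ ($y{\left(D \right)} = \frac{1}{-19 + 3} = \frac{1}{-16} = - \frac{1}{16}$)
$n = \frac{29441}{7007}$ ($n = 149 \cdot \frac{1}{49} - - \frac{166}{143} = \frac{149}{49} + \frac{166}{143} = \frac{29441}{7007} \approx 4.2017$)
$\left(n + 132\right) \left(499 + y{\left(13 \right)}\right) = \left(\frac{29441}{7007} + 132\right) \left(499 - \frac{1}{16}\right) = \frac{954365}{7007} \cdot \frac{7983}{16} = \frac{7618695795}{112112}$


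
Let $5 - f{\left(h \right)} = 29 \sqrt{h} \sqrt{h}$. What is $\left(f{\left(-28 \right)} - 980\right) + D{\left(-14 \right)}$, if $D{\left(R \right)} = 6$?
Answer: $-157$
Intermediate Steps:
$f{\left(h \right)} = 5 - 29 h$ ($f{\left(h \right)} = 5 - 29 \sqrt{h} \sqrt{h} = 5 - 29 h$)
$\left(f{\left(-28 \right)} - 980\right) + D{\left(-14 \right)} = \left(\left(5 - -812\right) - 980\right) + 6 = \left(\left(5 + 812\right) - 980\right) + 6 = \left(817 - 980\right) + 6 = -163 + 6 = -157$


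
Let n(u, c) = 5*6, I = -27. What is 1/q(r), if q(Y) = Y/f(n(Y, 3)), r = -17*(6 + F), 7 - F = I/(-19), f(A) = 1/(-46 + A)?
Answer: 19/59840 ≈ 0.00031751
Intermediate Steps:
n(u, c) = 30
F = 106/19 (F = 7 - (-27)/(-19) = 7 - (-27)*(-1)/19 = 7 - 1*27/19 = 7 - 27/19 = 106/19 ≈ 5.5789)
r = -3740/19 (r = -17*(6 + 106/19) = -17*220/19 = -3740/19 ≈ -196.84)
q(Y) = -16*Y (q(Y) = Y/(1/(-46 + 30)) = Y/(1/(-16)) = Y/(-1/16) = Y*(-16) = -16*Y)
1/q(r) = 1/(-16*(-3740/19)) = 1/(59840/19) = 19/59840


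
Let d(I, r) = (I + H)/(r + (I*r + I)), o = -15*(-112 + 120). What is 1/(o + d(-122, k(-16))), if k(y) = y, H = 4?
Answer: -907/108899 ≈ -0.0083288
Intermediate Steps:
o = -120 (o = -15*8 = -120)
d(I, r) = (4 + I)/(I + r + I*r) (d(I, r) = (I + 4)/(r + (I*r + I)) = (4 + I)/(r + (I + I*r)) = (4 + I)/(I + r + I*r))
1/(o + d(-122, k(-16))) = 1/(-120 + (4 - 122)/(-122 - 16 - 122*(-16))) = 1/(-120 - 118/(-122 - 16 + 1952)) = 1/(-120 - 118/1814) = 1/(-120 + (1/1814)*(-118)) = 1/(-120 - 59/907) = 1/(-108899/907) = -907/108899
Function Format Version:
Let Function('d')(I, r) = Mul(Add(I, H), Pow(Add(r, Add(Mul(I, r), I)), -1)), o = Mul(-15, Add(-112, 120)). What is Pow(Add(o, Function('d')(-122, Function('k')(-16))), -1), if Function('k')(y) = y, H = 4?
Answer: Rational(-907, 108899) ≈ -0.0083288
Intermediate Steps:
o = -120 (o = Mul(-15, 8) = -120)
Function('d')(I, r) = Mul(Pow(Add(I, r, Mul(I, r)), -1), Add(4, I)) (Function('d')(I, r) = Mul(Add(I, 4), Pow(Add(r, Add(Mul(I, r), I)), -1)) = Mul(Add(4, I), Pow(Add(r, Add(I, Mul(I, r))), -1)) = Mul(Add(4, I), Pow(Add(I, r, Mul(I, r)), -1)) = Mul(Pow(Add(I, r, Mul(I, r)), -1), Add(4, I)))
Pow(Add(o, Function('d')(-122, Function('k')(-16))), -1) = Pow(Add(-120, Mul(Pow(Add(-122, -16, Mul(-122, -16)), -1), Add(4, -122))), -1) = Pow(Add(-120, Mul(Pow(Add(-122, -16, 1952), -1), -118)), -1) = Pow(Add(-120, Mul(Pow(1814, -1), -118)), -1) = Pow(Add(-120, Mul(Rational(1, 1814), -118)), -1) = Pow(Add(-120, Rational(-59, 907)), -1) = Pow(Rational(-108899, 907), -1) = Rational(-907, 108899)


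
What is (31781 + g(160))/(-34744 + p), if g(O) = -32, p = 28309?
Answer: -10583/2145 ≈ -4.9338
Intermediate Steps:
(31781 + g(160))/(-34744 + p) = (31781 - 32)/(-34744 + 28309) = 31749/(-6435) = 31749*(-1/6435) = -10583/2145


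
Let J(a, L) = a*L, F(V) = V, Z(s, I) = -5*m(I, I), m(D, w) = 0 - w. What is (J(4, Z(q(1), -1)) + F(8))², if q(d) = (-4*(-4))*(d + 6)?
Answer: 144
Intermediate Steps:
m(D, w) = -w
q(d) = 96 + 16*d (q(d) = 16*(6 + d) = 96 + 16*d)
Z(s, I) = 5*I (Z(s, I) = -(-5)*I = 5*I)
J(a, L) = L*a
(J(4, Z(q(1), -1)) + F(8))² = ((5*(-1))*4 + 8)² = (-5*4 + 8)² = (-20 + 8)² = (-12)² = 144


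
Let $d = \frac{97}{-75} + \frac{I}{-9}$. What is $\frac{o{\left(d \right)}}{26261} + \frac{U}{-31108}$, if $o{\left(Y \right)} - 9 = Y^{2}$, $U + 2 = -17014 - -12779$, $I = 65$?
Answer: $\frac{5761308053173}{41356938892500} \approx 0.13931$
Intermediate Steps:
$U = -4237$ ($U = -2 - 4235 = -4237$)
$d = - \frac{1916}{225}$ ($d = \frac{97}{-75} + \frac{65}{-9} = 97 \left(- \frac{1}{75}\right) + 65 \left(- \frac{1}{9}\right) = - \frac{97}{75} - \frac{65}{9} = - \frac{1916}{225} \approx -8.5155$)
$o{\left(Y \right)} = 9 + Y^{2}$
$\frac{o{\left(d \right)}}{26261} + \frac{U}{-31108} = \frac{9 + \left(- \frac{1916}{225}\right)^{2}}{26261} - \frac{4237}{-31108} = \left(9 + \frac{3671056}{50625}\right) \frac{1}{26261} - - \frac{4237}{31108} = \frac{4126681}{50625} \cdot \frac{1}{26261} + \frac{4237}{31108} = \frac{4126681}{1329463125} + \frac{4237}{31108} = \frac{5761308053173}{41356938892500}$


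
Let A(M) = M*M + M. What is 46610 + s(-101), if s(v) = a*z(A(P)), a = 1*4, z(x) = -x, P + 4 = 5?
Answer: 46602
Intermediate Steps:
P = 1 (P = -4 + 5 = 1)
A(M) = M + M² (A(M) = M² + M = M + M²)
a = 4
s(v) = -8 (s(v) = 4*(-(1 + 1)) = 4*(-2) = -8)
46610 + s(-101) = 46610 - 8 = 46602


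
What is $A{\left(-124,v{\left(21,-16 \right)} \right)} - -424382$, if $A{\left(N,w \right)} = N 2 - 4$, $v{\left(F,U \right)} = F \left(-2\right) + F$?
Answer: $424130$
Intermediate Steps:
$v{\left(F,U \right)} = - F$ ($v{\left(F,U \right)} = - 2 F + F = - F$)
$A{\left(N,w \right)} = -4 + 2 N$ ($A{\left(N,w \right)} = 2 N - 4 = -4 + 2 N$)
$A{\left(-124,v{\left(21,-16 \right)} \right)} - -424382 = \left(-4 + 2 \left(-124\right)\right) - -424382 = \left(-4 - 248\right) + 424382 = -252 + 424382 = 424130$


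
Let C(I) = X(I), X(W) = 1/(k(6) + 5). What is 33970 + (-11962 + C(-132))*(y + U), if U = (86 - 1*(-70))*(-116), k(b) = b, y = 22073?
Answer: -522923967/11 ≈ -4.7539e+7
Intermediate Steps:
X(W) = 1/11 (X(W) = 1/(6 + 5) = 1/11)
C(I) = 1/11
U = -18096 (U = (86 + 70)*(-116) = 156*(-116) = -18096)
33970 + (-11962 + C(-132))*(y + U) = 33970 + (-11962 + 1/11)*(22073 - 18096) = 33970 - 131581/11*3977 = 33970 - 523297637/11 = -522923967/11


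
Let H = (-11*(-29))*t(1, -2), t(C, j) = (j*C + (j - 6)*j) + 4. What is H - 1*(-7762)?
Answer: 13504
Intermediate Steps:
t(C, j) = 4 + C*j + j*(-6 + j) (t(C, j) = (C*j + (-6 + j)*j) + 4 = (C*j + j*(-6 + j)) + 4 = 4 + C*j + j*(-6 + j))
H = 5742 (H = (-11*(-29))*(4 + (-2)² - 6*(-2) + 1*(-2)) = 319*(4 + 4 + 12 - 2) = 319*18 = 5742)
H - 1*(-7762) = 5742 - 1*(-7762) = 5742 + 7762 = 13504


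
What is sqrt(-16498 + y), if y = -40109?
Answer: I*sqrt(56607) ≈ 237.92*I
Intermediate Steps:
sqrt(-16498 + y) = sqrt(-16498 - 40109) = sqrt(-56607) = I*sqrt(56607)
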